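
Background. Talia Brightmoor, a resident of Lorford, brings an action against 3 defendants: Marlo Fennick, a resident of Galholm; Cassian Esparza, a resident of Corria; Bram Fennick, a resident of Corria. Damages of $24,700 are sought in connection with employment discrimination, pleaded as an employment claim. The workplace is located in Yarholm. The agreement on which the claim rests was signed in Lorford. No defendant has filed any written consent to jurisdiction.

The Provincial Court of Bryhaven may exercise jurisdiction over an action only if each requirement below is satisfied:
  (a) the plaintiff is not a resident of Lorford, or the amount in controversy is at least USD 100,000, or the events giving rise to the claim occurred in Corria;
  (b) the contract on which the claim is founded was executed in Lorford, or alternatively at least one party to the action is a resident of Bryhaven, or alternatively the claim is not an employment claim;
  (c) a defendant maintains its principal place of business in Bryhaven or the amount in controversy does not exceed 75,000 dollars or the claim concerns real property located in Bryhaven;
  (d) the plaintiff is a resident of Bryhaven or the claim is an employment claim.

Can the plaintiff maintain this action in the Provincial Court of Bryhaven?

No

The Provincial Court of Bryhaven:
  (a) The plaintiff resides in Lorford; the amount in controversy is 24,700 dollars, below the 100,000 dollars floor; the operative events occurred in Yarholm, not Corria — none of the alternatives is met. Not satisfied.
  (b) The contract was executed in Lorford — that alternative is enough. Condition met.
  (c) The amount in controversy is USD 24,700, within the $75,000 ceiling, which satisfies one of the alternatives. Met.
  (d) The claim is an employment claim — that alternative is enough. Satisfied.
  → Not every requirement is met — no jurisdiction.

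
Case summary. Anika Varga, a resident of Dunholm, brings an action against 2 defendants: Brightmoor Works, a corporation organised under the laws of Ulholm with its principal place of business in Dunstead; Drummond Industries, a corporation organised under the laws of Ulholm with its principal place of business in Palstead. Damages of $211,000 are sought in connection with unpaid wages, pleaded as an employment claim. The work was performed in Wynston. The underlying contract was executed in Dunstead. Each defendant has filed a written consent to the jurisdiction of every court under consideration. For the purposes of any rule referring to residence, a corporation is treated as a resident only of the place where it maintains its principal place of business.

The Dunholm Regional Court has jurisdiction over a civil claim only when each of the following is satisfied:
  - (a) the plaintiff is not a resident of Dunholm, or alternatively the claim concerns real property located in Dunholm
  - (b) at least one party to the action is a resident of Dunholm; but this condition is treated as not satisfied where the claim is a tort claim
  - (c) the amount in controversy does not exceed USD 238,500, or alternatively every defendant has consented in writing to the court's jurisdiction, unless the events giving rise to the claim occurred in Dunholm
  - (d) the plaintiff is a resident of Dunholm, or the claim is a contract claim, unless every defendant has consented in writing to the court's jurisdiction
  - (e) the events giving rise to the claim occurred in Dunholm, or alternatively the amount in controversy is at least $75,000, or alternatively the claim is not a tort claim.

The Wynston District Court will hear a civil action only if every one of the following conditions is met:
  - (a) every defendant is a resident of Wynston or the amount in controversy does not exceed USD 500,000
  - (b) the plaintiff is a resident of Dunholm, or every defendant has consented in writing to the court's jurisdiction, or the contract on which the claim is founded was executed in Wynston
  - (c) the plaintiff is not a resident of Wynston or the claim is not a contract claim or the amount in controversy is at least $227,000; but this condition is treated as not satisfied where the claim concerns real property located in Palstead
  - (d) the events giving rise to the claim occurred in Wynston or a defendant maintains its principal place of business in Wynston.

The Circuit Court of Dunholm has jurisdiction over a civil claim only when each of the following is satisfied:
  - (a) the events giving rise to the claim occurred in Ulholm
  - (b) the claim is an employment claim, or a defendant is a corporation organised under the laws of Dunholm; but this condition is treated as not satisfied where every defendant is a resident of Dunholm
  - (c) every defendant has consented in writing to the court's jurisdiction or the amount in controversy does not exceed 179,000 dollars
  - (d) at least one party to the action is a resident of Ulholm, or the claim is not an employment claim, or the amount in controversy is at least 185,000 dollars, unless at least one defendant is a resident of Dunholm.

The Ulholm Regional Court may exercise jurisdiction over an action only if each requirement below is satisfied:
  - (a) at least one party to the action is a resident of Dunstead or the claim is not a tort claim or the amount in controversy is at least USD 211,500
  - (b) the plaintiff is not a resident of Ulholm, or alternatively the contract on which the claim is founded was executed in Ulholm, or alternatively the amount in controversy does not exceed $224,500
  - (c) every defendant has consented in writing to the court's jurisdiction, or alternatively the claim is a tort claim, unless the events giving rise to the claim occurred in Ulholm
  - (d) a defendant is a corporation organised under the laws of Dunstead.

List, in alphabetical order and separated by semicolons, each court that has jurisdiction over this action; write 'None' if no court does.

The Dunholm Regional Court:
  (a) The plaintiff resides in Dunholm; the claim does not concern real property — every alternative fails. Not met.
  (b) Anika Varga resides in Dunholm. The carve-out does not apply: the claim is an employment claim, not a tort claim. Condition met.
  (c) The amount in controversy is USD 211,000, within the $238,500 ceiling, so this disjunct is met. Met.
  (d) The plaintiff resides in Dunholm, so this disjunct is met. Satisfied.
  (e) The amount in controversy is $211,000, which meets the USD 75,000 floor, so one alternative holds. Met.
  → At least one condition fails; no jurisdiction.
The Wynston District Court:
  (a) The amount in controversy is USD 211,000, within the $500,000 ceiling, so one alternative holds. Met.
  (b) The plaintiff resides in Dunholm — that alternative is enough. Condition met.
  (c) The plaintiff resides in Dunholm, which is not Wynston — that alternative is enough. And the carve-out is inapplicable — the claim does not concern real property. Condition met.
  (d) The operative events occurred in Wynston, so this disjunct is met. Satisfied.
  → Every requirement is satisfied — jurisdiction.
The Circuit Court of Dunholm:
  (a) The operative events occurred in Wynston, not Ulholm. Condition not met.
  (b) The claim is an employment claim — that alternative is enough. The exception is not triggered, since the defendants reside as follows — Brightmoor Works in Dunstead, Drummond Industries in Palstead — not all in Dunholm. Satisfied.
  (c) Every defendant has filed written consent, so this disjunct is met. Satisfied.
  (d) The amount in controversy is USD 211,000, which meets the 185,000 dollars floor — that alternative is enough. Satisfied.
  → The court lacks jurisdiction.
The Ulholm Regional Court:
  (a) Brightmoor Works resides in Dunstead, so one alternative holds. Met.
  (b) The plaintiff resides in Dunholm, which is not Ulholm, which satisfies one of the alternatives. Met.
  (c) Every defendant has filed written consent, which satisfies one of the alternatives. Satisfied.
  (d) The corporate defendant(s) are organised in Ulholm, not Dunstead. Fails.
  → At least one condition fails; no jurisdiction.

the Wynston District Court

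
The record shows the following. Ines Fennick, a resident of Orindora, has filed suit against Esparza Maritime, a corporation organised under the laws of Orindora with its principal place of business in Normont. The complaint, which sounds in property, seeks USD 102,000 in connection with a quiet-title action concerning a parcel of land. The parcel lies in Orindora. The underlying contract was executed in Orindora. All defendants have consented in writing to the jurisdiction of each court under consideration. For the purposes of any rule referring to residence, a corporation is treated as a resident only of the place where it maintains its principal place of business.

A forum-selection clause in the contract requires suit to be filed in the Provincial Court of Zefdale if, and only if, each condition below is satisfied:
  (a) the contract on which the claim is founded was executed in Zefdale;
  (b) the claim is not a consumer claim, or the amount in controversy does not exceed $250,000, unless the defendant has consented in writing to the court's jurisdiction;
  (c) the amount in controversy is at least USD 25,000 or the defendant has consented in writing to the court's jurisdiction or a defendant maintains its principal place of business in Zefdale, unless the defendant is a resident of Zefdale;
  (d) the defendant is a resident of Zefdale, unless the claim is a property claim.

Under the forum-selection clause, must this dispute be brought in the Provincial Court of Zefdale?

The Provincial Court of Zefdale:
  (a) The contract was executed in Orindora, not Zefdale. Condition not met.
  (b) The claim is a property claim, not a consumer claim, so this disjunct is met. Met.
  (c) The amount in controversy is 102,000 dollars, which meets the 25,000 dollars floor — that alternative is enough. Condition met.
  (d) The defendant resides in Normont, not Zefdale. But the claim is a property claim, and the 'unless' clause therefore excuses the requirement. Satisfied.
  → The clause does not apply.

No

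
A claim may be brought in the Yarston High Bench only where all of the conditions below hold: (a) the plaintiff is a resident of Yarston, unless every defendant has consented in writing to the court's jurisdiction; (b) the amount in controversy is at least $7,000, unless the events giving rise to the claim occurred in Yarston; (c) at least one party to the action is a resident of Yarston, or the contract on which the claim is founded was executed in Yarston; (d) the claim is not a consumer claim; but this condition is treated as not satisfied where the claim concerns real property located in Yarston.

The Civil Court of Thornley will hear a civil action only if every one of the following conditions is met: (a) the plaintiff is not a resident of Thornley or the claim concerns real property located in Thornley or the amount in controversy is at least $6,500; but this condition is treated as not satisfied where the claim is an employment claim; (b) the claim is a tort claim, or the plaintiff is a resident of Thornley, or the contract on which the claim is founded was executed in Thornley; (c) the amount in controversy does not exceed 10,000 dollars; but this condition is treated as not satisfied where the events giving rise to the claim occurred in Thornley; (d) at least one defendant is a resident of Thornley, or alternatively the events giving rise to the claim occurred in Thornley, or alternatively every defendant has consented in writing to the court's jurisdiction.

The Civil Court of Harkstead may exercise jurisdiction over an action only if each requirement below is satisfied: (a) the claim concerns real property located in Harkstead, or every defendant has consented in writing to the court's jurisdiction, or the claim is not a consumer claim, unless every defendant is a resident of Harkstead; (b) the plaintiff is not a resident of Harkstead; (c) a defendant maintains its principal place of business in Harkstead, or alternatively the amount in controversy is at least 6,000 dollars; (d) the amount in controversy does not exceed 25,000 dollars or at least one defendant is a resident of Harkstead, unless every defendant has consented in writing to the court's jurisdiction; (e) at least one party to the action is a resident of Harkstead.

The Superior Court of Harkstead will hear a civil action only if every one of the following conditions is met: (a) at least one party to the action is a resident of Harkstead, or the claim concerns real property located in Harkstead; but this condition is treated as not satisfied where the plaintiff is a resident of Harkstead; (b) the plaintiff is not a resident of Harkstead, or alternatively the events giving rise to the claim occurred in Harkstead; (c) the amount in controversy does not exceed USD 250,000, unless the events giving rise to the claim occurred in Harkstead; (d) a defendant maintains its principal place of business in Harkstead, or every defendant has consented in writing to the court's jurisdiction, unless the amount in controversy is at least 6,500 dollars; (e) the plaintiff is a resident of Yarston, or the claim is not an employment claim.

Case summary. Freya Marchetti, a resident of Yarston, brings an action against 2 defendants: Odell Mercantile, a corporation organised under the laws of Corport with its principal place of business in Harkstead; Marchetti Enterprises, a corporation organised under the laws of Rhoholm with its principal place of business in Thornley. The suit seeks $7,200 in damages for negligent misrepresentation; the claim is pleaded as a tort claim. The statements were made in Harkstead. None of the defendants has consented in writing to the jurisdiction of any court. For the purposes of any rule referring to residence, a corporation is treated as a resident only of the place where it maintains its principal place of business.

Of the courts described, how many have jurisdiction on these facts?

4

The Yarston High Bench:
  (a) The plaintiff resides in Yarston. Met.
  (b) The amount in controversy is 7,200 dollars, which meets the USD 7,000 floor. Satisfied.
  (c) Freya Marchetti resides in Yarston, so one alternative holds. Met.
  (d) The claim is a tort claim, not a consumer claim. The exception is not triggered, since the claim does not concern real property. Condition met.
  → Jurisdiction lies.
The Civil Court of Thornley:
  (a) The plaintiff resides in Yarston, which is not Thornley, which satisfies one of the alternatives. The exception is not triggered, since the claim is a tort claim, not an employment claim. Satisfied.
  (b) The claim is a tort claim, so this disjunct is met. Satisfied.
  (c) The amount in controversy is 7,200 dollars, within the USD 10,000 ceiling. The carve-out does not apply: the operative events occurred in Harkstead, not Thornley. Met.
  (d) Marchetti Enterprises resides in Thornley, which satisfies one of the alternatives. Condition met.
  → Every requirement is satisfied — jurisdiction.
The Civil Court of Harkstead:
  (a) The claim is a tort claim, not a consumer claim, so this disjunct is met. Met.
  (b) The plaintiff resides in Yarston, which is not Harkstead. Condition met.
  (c) Odell Mercantile has its principal place of business in Harkstead — that alternative is enough. Met.
  (d) The amount in controversy is USD 7,200, within the $25,000 ceiling, so one alternative holds. Met.
  (e) Odell Mercantile resides in Harkstead. Condition met.
  → Jurisdiction lies.
The Superior Court of Harkstead:
  (a) Odell Mercantile resides in Harkstead, so one alternative holds. And the carve-out is inapplicable — the plaintiff resides in Yarston, not Harkstead. Met.
  (b) The plaintiff resides in Yarston, which is not Harkstead, which satisfies one of the alternatives. Condition met.
  (c) The amount in controversy is 7,200 dollars, within the 250,000 dollars ceiling. Met.
  (d) Odell Mercantile has its principal place of business in Harkstead, so one alternative holds. Met.
  (e) The plaintiff resides in Yarston, so one alternative holds. Satisfied.
  → Every requirement is satisfied — jurisdiction.
Courts with jurisdiction: the Yarston High Bench, the Civil Court of Thornley, the Civil Court of Harkstead, the Superior Court of Harkstead — 4 in total.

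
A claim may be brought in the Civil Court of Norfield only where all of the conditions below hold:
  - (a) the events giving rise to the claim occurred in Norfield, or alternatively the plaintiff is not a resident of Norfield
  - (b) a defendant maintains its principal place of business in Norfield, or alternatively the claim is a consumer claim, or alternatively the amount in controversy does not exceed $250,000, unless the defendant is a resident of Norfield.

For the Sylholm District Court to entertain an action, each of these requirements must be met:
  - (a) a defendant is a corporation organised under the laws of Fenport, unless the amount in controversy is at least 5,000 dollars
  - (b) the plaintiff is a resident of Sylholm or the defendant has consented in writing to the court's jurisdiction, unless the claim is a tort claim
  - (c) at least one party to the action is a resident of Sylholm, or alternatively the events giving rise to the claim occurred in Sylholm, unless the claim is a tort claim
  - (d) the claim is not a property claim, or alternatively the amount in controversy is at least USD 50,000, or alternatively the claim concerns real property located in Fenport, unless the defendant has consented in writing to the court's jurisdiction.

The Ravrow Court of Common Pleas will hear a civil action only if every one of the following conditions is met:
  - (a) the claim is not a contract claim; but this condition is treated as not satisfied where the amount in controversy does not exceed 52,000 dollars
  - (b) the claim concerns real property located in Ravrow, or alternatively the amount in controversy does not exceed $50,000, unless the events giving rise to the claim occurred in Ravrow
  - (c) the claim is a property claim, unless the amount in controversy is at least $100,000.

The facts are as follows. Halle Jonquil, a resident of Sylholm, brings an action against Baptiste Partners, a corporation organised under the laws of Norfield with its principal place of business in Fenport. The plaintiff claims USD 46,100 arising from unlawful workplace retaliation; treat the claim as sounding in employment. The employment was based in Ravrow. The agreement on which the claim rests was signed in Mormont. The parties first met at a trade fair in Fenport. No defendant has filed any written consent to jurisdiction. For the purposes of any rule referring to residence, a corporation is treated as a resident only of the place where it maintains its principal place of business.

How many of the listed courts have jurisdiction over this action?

2

The Civil Court of Norfield:
  (a) The plaintiff resides in Sylholm, which is not Norfield — that alternative is enough. Met.
  (b) The amount in controversy is 46,100 dollars, within the 250,000 dollars ceiling, so one alternative holds. Satisfied.
  → Every requirement is satisfied — jurisdiction.
The Sylholm District Court:
  (a) The corporate defendant(s) are organised in Norfield, not Fenport. But the amount in controversy is USD 46,100, which meets the $5,000 floor, and the 'unless' clause therefore excuses the requirement. Met.
  (b) The plaintiff resides in Sylholm — that alternative is enough. Condition met.
  (c) Halle Jonquil resides in Sylholm — that alternative is enough. Met.
  (d) The claim is an employment claim, not a property claim, so this disjunct is met. Condition met.
  → Jurisdiction lies.
The Ravrow Court of Common Pleas:
  (a) The claim is an employment claim, not a contract claim. But the carve-out bites: the amount in controversy is 46,100 dollars, within the $52,000 ceiling. Fails.
  (b) The amount in controversy is $46,100, within the $50,000 ceiling, so one alternative holds. Satisfied.
  (c) The claim is an employment claim, not a property claim. And the amount in controversy is 46,100 dollars, below the $100,000 floor, so the proviso does not save it. Condition not met.
  → No jurisdiction.
Courts with jurisdiction: the Civil Court of Norfield, the Sylholm District Court — 2 in total.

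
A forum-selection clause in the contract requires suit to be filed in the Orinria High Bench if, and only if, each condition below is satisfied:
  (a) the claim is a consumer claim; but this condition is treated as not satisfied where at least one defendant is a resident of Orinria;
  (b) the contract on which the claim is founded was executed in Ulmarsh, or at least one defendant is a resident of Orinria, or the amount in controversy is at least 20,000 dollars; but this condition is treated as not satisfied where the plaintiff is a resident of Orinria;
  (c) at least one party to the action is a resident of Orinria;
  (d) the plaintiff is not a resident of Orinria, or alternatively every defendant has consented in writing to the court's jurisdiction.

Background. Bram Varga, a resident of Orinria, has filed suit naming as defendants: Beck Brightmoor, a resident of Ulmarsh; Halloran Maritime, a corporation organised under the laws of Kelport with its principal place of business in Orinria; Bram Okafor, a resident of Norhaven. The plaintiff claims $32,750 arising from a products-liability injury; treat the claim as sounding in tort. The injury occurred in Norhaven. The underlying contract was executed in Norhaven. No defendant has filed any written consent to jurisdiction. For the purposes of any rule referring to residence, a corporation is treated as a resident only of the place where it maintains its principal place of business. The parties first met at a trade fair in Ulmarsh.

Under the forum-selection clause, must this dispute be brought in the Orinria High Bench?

The Orinria High Bench:
  (a) The claim is a tort claim, not a consumer claim. Not satisfied.
  (b) Halloran Maritime resides in Orinria, which satisfies one of the alternatives. However, the plaintiff resides in Orinria, which falls within the stated exception and so defeats the condition. Condition not met.
  (c) Bram Varga resides in Orinria. Satisfied.
  (d) The plaintiff resides in Orinria; no such written consent has been filed — no alternative holds. Fails.
  → The clause does not apply.

No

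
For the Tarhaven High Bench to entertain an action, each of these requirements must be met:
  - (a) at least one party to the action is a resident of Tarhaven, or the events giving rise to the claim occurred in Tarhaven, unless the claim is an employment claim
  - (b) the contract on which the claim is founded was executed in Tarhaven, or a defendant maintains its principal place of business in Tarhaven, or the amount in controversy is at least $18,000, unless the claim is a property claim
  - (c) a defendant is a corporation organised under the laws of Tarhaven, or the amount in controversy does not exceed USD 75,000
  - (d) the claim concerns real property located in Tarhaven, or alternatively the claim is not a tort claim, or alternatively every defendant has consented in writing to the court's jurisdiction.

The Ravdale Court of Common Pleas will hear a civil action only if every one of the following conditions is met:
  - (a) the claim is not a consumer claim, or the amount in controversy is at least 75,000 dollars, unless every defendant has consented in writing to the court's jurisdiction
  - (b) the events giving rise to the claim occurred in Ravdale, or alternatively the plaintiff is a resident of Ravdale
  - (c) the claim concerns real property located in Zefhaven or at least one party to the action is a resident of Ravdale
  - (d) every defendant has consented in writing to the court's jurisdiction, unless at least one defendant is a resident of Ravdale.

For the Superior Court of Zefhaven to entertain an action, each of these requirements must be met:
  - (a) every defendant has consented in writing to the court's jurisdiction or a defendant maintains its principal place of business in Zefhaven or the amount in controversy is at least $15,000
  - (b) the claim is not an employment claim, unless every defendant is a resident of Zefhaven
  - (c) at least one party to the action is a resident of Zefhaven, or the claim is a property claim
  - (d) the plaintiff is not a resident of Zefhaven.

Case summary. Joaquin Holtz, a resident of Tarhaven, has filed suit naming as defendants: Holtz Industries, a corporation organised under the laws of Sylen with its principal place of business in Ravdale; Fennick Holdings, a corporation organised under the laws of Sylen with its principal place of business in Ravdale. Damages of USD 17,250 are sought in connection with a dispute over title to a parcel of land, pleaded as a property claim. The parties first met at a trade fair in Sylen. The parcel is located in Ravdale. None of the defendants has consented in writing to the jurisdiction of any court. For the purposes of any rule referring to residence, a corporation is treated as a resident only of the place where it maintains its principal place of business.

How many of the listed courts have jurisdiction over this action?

3

The Tarhaven High Bench:
  (a) Joaquin Holtz resides in Tarhaven, so this disjunct is met. Met.
  (b) No contract (and hence no place of execution) is alleged; the corporate defendant(s) have their principal place of business in Ravdale, not Tarhaven; the amount in controversy is 17,250 dollars, below the $18,000 floor — no alternative holds. But the claim is a property claim, and the 'unless' clause therefore excuses the requirement. Satisfied.
  (c) The amount in controversy is 17,250 dollars, within the USD 75,000 ceiling, which satisfies one of the alternatives. Condition met.
  (d) The claim is a property claim, not a tort claim, which satisfies one of the alternatives. Condition met.
  → Jurisdiction lies.
The Ravdale Court of Common Pleas:
  (a) The claim is a property claim, not a consumer claim, which satisfies one of the alternatives. Satisfied.
  (b) The operative events occurred in Ravdale, so this disjunct is met. Met.
  (c) Holtz Industries resides in Ravdale, so this disjunct is met. Condition met.
  (d) No such written consent has been filed. But Holtz Industries resides in Ravdale, and the 'unless' clause therefore excuses the requirement. Condition met.
  → Every requirement is satisfied — jurisdiction.
The Superior Court of Zefhaven:
  (a) The amount in controversy is 17,250 dollars, which meets the $15,000 floor, so one alternative holds. Satisfied.
  (b) The claim is a property claim, not an employment claim. Satisfied.
  (c) The claim is a property claim, so one alternative holds. Met.
  (d) The plaintiff resides in Tarhaven, which is not Zefhaven. Satisfied.
  → Jurisdiction lies.
Courts with jurisdiction: the Tarhaven High Bench, the Ravdale Court of Common Pleas, the Superior Court of Zefhaven — 3 in total.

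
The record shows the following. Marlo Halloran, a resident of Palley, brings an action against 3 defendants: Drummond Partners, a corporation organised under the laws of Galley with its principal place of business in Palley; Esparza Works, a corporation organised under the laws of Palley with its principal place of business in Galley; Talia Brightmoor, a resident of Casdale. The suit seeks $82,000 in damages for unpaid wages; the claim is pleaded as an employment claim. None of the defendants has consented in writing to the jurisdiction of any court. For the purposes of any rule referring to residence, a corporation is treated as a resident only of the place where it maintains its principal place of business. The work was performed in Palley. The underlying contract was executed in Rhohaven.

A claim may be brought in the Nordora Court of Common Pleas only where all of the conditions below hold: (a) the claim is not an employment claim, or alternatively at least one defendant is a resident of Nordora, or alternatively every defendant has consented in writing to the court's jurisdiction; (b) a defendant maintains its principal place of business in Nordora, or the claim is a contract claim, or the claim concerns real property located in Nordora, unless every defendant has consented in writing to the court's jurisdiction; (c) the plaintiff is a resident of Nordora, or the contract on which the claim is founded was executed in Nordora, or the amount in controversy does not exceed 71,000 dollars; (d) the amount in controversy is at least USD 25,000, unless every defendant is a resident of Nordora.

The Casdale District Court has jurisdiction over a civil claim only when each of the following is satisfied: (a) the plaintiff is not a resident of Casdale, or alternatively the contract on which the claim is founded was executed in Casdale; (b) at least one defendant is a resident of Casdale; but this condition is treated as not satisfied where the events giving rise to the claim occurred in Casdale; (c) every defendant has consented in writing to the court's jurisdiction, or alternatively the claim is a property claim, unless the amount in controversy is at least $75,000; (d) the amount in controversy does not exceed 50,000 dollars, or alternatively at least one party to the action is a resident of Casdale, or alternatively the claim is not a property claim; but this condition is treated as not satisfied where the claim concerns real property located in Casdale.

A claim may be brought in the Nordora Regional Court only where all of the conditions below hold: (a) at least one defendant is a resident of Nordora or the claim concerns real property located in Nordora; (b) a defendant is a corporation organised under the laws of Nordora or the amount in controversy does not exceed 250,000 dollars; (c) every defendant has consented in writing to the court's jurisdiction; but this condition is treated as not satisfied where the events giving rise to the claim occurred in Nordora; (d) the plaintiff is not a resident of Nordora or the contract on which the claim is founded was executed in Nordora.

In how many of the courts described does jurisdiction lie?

The Nordora Court of Common Pleas:
  (a) The claim is an employment claim; no defendant resides in Nordora (they reside in Palley, Galley, Casdale); no such written consent has been filed — every alternative fails. Fails.
  (b) The corporate defendant(s) have their principal place of business in Galley, Palley, not Nordora; the claim is an employment claim, not a contract claim; the claim does not concern real property — none of the alternatives is met. The proviso offers no rescue either, since no such written consent has been filed. Not satisfied.
  (c) The plaintiff resides in Palley, not Nordora; the contract was executed in Rhohaven, not Nordora; the amount in controversy is 82,000 dollars, above the $71,000 ceiling — none of the alternatives is met. Not met.
  (d) The amount in controversy is USD 82,000, which meets the USD 25,000 floor. Met.
  → The court lacks jurisdiction.
The Casdale District Court:
  (a) The plaintiff resides in Palley, which is not Casdale, which satisfies one of the alternatives. Met.
  (b) Talia Brightmoor resides in Casdale. The exception is not triggered, since the operative events occurred in Palley, not Casdale. Satisfied.
  (c) No such written consent has been filed; the claim is an employment claim, not a property claim — no alternative holds. The proviso rescues it, though: the amount in controversy is $82,000, which meets the USD 75,000 floor. Met.
  (d) Talia Brightmoor resides in Casdale, so one alternative holds. The exception is not triggered, since the claim does not concern real property. Met.
  → Jurisdiction lies.
The Nordora Regional Court:
  (a) No defendant resides in Nordora (they reside in Palley, Galley, Casdale); the claim does not concern real property — every alternative fails. Not met.
  (b) The amount in controversy is USD 82,000, within the USD 250,000 ceiling, so this disjunct is met. Satisfied.
  (c) No such written consent has been filed. Fails.
  (d) The plaintiff resides in Palley, which is not Nordora, which satisfies one of the alternatives. Satisfied.
  → Not every requirement is met — no jurisdiction.
Courts with jurisdiction: the Casdale District Court — 1 in total.

1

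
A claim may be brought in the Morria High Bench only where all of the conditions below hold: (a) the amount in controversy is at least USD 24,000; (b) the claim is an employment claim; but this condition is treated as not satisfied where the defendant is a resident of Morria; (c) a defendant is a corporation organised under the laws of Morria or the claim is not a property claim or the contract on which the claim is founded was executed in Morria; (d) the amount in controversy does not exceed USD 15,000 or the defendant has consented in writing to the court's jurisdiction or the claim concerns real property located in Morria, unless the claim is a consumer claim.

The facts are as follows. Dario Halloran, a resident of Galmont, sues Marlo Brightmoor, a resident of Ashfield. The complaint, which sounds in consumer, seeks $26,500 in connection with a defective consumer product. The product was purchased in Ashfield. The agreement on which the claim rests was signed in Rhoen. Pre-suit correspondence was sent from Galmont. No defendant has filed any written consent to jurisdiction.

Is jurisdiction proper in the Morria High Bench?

No

The Morria High Bench:
  (a) The amount in controversy is 26,500 dollars, which meets the USD 24,000 floor. Condition met.
  (b) The claim is a consumer claim, not an employment claim. Not satisfied.
  (c) The claim is a consumer claim, not a property claim, which satisfies one of the alternatives. Met.
  (d) The amount in controversy is USD 26,500, above the 15,000 dollars ceiling; no such written consent has been filed; the claim does not concern real property — every alternative fails. However, the claim is a consumer claim, so the 'unless' proviso supplies this condition. Met.
  → At least one condition fails; no jurisdiction.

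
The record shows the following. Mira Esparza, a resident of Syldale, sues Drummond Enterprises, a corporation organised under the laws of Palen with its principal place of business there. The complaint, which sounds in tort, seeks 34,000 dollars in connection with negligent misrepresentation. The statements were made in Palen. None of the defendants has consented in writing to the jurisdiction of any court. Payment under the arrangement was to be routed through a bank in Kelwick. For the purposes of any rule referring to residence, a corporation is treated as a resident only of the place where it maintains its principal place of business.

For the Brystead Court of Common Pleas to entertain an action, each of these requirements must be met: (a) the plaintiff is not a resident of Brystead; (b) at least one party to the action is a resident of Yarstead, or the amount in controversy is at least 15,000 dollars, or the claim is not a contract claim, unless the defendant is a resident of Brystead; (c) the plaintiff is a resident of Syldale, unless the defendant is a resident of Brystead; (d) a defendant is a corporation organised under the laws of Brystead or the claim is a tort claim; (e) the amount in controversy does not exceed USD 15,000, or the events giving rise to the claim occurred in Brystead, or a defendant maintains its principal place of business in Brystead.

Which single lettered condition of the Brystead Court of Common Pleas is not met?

(e)

The Brystead Court of Common Pleas:
  (a) The plaintiff resides in Syldale, which is not Brystead. Condition met.
  (b) The amount in controversy is $34,000, which meets the $15,000 floor, so this disjunct is met. Condition met.
  (c) The plaintiff resides in Syldale. Satisfied.
  (d) The claim is a tort claim, which satisfies one of the alternatives. Condition met.
  (e) The amount in controversy is $34,000, above the USD 15,000 ceiling; the operative events occurred in Palen, not Brystead; the corporate defendant(s) have their principal place of business in Palen, not Brystead — none of the alternatives is met. Condition not met.
Only condition (e) fails.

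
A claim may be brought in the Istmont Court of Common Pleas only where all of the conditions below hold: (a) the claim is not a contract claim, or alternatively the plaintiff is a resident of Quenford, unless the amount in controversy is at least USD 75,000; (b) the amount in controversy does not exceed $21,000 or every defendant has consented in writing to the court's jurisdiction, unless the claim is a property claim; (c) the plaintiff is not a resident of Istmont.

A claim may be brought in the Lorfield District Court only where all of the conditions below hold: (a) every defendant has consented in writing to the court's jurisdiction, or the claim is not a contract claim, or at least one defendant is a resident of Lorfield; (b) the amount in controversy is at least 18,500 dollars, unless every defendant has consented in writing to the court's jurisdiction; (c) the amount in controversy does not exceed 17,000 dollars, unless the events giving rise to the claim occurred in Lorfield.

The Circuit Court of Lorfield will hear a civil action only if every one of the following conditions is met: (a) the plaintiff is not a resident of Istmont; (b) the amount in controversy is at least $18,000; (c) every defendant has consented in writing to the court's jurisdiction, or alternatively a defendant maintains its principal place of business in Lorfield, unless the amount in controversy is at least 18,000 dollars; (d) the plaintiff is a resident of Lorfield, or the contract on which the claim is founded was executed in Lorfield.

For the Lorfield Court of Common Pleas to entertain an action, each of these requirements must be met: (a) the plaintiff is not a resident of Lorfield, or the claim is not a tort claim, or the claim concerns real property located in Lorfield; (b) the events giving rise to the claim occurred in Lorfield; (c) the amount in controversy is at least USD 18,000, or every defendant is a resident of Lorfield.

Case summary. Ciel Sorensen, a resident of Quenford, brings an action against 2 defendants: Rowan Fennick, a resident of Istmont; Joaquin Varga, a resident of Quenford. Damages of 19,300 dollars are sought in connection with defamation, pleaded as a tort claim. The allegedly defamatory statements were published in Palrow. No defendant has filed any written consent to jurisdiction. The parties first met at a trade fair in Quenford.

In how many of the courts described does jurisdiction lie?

The Istmont Court of Common Pleas:
  (a) The claim is a tort claim, not a contract claim, so one alternative holds. Satisfied.
  (b) The amount in controversy is $19,300, within the 21,000 dollars ceiling — that alternative is enough. Condition met.
  (c) The plaintiff resides in Quenford, which is not Istmont. Condition met.
  → The court has jurisdiction.
The Lorfield District Court:
  (a) The claim is a tort claim, not a contract claim, which satisfies one of the alternatives. Condition met.
  (b) The amount in controversy is 19,300 dollars, which meets the $18,500 floor. Met.
  (c) The amount in controversy is $19,300, above the 17,000 dollars ceiling. Nor does the 'unless' clause help: the operative events occurred in Palrow, not Lorfield. Condition not met.
  → No jurisdiction.
The Circuit Court of Lorfield:
  (a) The plaintiff resides in Quenford, which is not Istmont. Satisfied.
  (b) The amount in controversy is 19,300 dollars, which meets the 18,000 dollars floor. Condition met.
  (c) No such written consent has been filed; no defendant is a corporation — every alternative fails. But the amount in controversy is 19,300 dollars, which meets the USD 18,000 floor, and the 'unless' clause therefore excuses the requirement. Condition met.
  (d) The plaintiff resides in Quenford, not Lorfield; no contract (and hence no place of execution) is alleged — none of the alternatives is met. Not satisfied.
  → The court lacks jurisdiction.
The Lorfield Court of Common Pleas:
  (a) The plaintiff resides in Quenford, which is not Lorfield, so one alternative holds. Met.
  (b) The operative events occurred in Palrow, not Lorfield. Not satisfied.
  (c) The amount in controversy is USD 19,300, which meets the $18,000 floor, so this disjunct is met. Satisfied.
  → Not every requirement is met — no jurisdiction.
Courts with jurisdiction: the Istmont Court of Common Pleas — 1 in total.

1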